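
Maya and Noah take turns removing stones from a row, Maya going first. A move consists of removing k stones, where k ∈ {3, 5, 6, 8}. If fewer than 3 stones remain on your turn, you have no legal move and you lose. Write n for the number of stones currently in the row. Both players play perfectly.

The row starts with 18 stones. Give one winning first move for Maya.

Classify positions by backward induction: terminal positions (no move available) are L. From any other position, the mover wins iff some move reaches an L.
n=0: no move → L
n=1: no move → L
n=2: no move → L
n=3: can move to 0, which is L ⇒ W
n=4: can move to 1, which is L ⇒ W
n=5: can move to 2, which is L ⇒ W
n=6: can move to 1, which is L ⇒ W
n=7: can move to 2, which is L ⇒ W
n=8: can move to 2, which is L ⇒ W
n=9: can move to 1, which is L ⇒ W
n=10: can move to 2, which is L ⇒ W
n=11: moves to 8(W), 6(W), 5(W), 3(W); every one is W ⇒ L
n=12: moves to 9(W), 7(W), 6(W), 4(W); every one is W ⇒ L
n=13: moves to 10(W), 8(W), 7(W), 5(W); every one is W ⇒ L
n=14: can move to 11, which is L ⇒ W
n=15: can move to 12, which is L ⇒ W
n=16: can move to 13, which is L ⇒ W
n=17: can move to 12, which is L ⇒ W
n=18: can move to 13, which is L ⇒ W
From 18, the L positions reachable in one move are: 13, 12. Any move reaching one of these is winning.

Remove 5, leaving 13.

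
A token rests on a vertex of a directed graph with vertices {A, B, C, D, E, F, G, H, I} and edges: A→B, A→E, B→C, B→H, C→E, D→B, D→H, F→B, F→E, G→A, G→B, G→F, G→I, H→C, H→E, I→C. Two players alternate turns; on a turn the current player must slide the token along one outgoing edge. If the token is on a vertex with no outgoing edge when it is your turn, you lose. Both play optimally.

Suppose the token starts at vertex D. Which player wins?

The first player wins.

Compute win/loss labels from the base case upward. A position with no move is L. Any other position is W if it can reach an L in one move, else L.
Every edge goes from a vertex to one that appears earlier in the order E, C, H, B, F, I, A, G, D, so processing vertices in that order labels each vertex after all of its successors.
E: no outgoing edge → L
C: W (go to E, an L position)
H: W (go to E, an L position)
B: L (options H(W), C(W) are all W)
F: W (go to B, an L position)
I: L (sole option C(W) is W)
A: W (go to B, an L position)
G: W (go to I, an L position)
D: W (go to B, an L position)
The starting position D is W: the player to move should move to B, handing over an L position.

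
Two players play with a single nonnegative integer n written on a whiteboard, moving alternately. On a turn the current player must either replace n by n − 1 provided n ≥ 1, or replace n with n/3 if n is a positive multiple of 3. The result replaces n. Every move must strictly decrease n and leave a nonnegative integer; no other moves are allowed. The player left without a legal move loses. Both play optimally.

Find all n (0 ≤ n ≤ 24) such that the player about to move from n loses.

Work bottom-up. With no move the player to move loses. Otherwise the position is W if at least one move leads to an L position for the opponent, and L if every move leads to a W.
n=0: no move → L
n=1: reaches L-position 0 → W
n=2: only reaches 1(W), which is W → L
n=3: reaches L-position 2 → W
n=4: only reaches 3(W), which is W → L
n=5: reaches L-position 4 → W
n=6: reaches L-position 2 → W
n=7: only reaches 6(W), which is W → L
n=8: reaches L-position 7 → W
n=9: only reaches 3(W), 8(W), all W → L
n=10: reaches L-position 9 → W
n=11: only reaches 10(W), which is W → L
n=12: reaches L-position 4 → W
n=13: only reaches 12(W), which is W → L
n=14: reaches L-position 13 → W
n=15: only reaches 5(W), 14(W), all W → L
n=16: reaches L-position 15 → W
n=17: only reaches 16(W), which is W → L
n=18: reaches L-position 17 → W
n=19: only reaches 18(W), which is W → L
n=20: reaches L-position 19 → W
n=21: reaches L-position 7 → W
n=22: only reaches 21(W), which is W → L
n=23: reaches L-position 22 → W
n=24: only reaches 8(W), 23(W), all W → L
The losing starting values of n are exactly the entries labelled L in this table (12 of them).

0, 2, 4, 7, 9, 11, 13, 15, 17, 19, 22, 24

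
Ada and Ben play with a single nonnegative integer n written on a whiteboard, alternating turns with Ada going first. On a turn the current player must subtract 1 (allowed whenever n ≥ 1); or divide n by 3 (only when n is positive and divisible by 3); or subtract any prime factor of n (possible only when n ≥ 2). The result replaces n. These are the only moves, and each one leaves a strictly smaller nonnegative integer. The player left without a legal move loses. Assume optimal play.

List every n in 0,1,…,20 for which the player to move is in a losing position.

0, 4, 8, 14, 18

Build the W/L table. Terminal = L. A non-terminal position is W if it has a move to some L; otherwise it is L.
n=0: no move → L
n=1: can move to 0, which is L ⇒ W
n=2: can move to 0, which is L ⇒ W
n=3: can move to 0, which is L ⇒ W
n=4: moves to 2(W), 3(W); every one is W ⇒ L
n=5: can move to 0, which is L ⇒ W
n=6: can move to 4, which is L ⇒ W
n=7: can move to 0, which is L ⇒ W
n=8: moves to 6(W), 7(W); every one is W ⇒ L
n=9: can move to 8, which is L ⇒ W
n=10: can move to 8, which is L ⇒ W
n=11: can move to 0, which is L ⇒ W
n=12: can move to 4, which is L ⇒ W
n=13: can move to 0, which is L ⇒ W
n=14: moves to 7(W), 12(W), 13(W); every one is W ⇒ L
n=15: can move to 14, which is L ⇒ W
n=16: can move to 14, which is L ⇒ W
n=17: can move to 0, which is L ⇒ W
n=18: moves to 6(W), 15(W), 16(W), 17(W); every one is W ⇒ L
n=19: can move to 0, which is L ⇒ W
n=20: can move to 18, which is L ⇒ W
The losing starting values of n are exactly the entries labelled L in this table (5 of them).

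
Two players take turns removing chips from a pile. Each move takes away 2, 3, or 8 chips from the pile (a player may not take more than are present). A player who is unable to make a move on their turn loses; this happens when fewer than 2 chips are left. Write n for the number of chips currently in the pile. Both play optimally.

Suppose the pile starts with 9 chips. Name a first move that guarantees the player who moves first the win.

Use the standard recursion: the mover loses at a terminal position; elsewhere, the mover wins exactly when some move hands the opponent an L position.
n=0: no move → L
n=1: no move → L
n=2: W (go to 0, an L position)
n=3: W (go to 1, an L position)
n=4: W (go to 1, an L position)
n=5: L (options 3(W), 2(W) are all W)
n=6: L (options 4(W), 3(W) are all W)
n=7: W (go to 5, an L position)
n=8: W (go to 6, an L position)
n=9: W (go to 6, an L position)
From 9, the L positions reachable in one move are: 6, 1. Any move reaching one of these is winning.

Remove 3, leaving 6.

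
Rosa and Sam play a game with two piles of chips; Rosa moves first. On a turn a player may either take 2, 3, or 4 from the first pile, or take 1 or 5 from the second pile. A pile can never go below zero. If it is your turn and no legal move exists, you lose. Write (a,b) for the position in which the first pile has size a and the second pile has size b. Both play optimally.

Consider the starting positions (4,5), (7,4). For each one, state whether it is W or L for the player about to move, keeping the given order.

Use the standard recursion: the mover loses at a terminal position; elsewhere, the mover wins exactly when some move hands the opponent an L position.
No move ever increases a pile, so every position that can arise here has a ≤ 7 and b ≤ 5; it is enough to label the cells with 0 ≤ a ≤ 7 and 0 ≤ b ≤ 5.
Every move lowers a or b (never raises either), so fill the grid row by row in increasing a, and left to right within a row: each cell's successors are then already labelled.
      b=0  b=1  b=2  b=3  b=4  b=5
a=0:    L    W    L    W    L    W
a=1:    L    W    L    W    L    W
a=2:    W    L    W    L    W    L
a=3:    W    L    W    L    W    L
a=4:    W    W    W    W    W    W
a=5:    W    W    W    W    W    W
a=6:    L    W    L    W    L    W
a=7:    L    W    L    W    L    W
Cells with no legal move (terminal, hence L): (0,0), (1,0).
The remaining L cells, each justified by listing all of its moves:
(0,2): L (sole option (0,1)(W) is W)
(0,4): L (sole option (0,3)(W) is W)
(1,2): L (sole option (1,1)(W) is W)
(1,4): L (sole option (1,3)(W) is W)
(2,1): L (options (0,1)(W), (2,0)(W) are all W)
(2,3): L (options (0,3)(W), (2,2)(W) are all W)
(2,5): L (options (0,5)(W), (2,4)(W), (2,0)(W) are all W)
(3,1): L (options (1,1)(W), (0,1)(W), (3,0)(W) are all W)
(3,3): L (options (1,3)(W), (0,3)(W), (3,2)(W) are all W)
(3,5): L (options (1,5)(W), (0,5)(W), (3,4)(W), (3,0)(W) are all W)
(6,0): L (options (4,0)(W), (3,0)(W), (2,0)(W) are all W)
(6,2): L (options (4,2)(W), (3,2)(W), (2,2)(W), (6,1)(W) are all W)
(6,4): L (options (4,4)(W), (3,4)(W), (2,4)(W), (6,3)(W) are all W)
(7,0): L (options (5,0)(W), (4,0)(W), (3,0)(W) are all W)
(7,2): L (options (5,2)(W), (4,2)(W), (3,2)(W), (7,1)(W) are all W)
(7,4): L (options (5,4)(W), (4,4)(W), (3,4)(W), (7,3)(W) are all W)
Every other cell has at least one move into one of the L cells above, so it is W.
(4,5): the move to (2,5) reaches an L cell, so W
(7,4): one of the L cells justified above, so L

(4,5): W, (7,4): L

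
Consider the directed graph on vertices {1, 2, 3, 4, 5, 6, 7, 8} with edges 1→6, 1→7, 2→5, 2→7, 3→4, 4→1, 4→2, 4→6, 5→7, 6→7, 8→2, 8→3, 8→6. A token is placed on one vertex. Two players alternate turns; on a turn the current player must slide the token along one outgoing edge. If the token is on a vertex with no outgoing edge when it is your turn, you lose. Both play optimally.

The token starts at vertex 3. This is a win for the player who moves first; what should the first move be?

Build the W/L table. Terminal = L. A non-terminal position is W if it has a move to some L; otherwise it is L.
Every edge goes from a vertex to one that appears earlier in the order 7, 6, 1, 5, 2, 4, 3, 8, so processing vertices in that order labels each vertex after all of its successors.
7: no outgoing edge → L
6: reaches L-position 7 → W
1: reaches L-position 7 → W
5: reaches L-position 7 → W
2: reaches L-position 7 → W
4: only reaches 2(W), 1(W), 6(W), all W → L
3: reaches L-position 4 → W
8: only reaches 3(W), 2(W), 6(W), all W → L
From 3, the L positions reachable in one move are: 4.

Move to 4.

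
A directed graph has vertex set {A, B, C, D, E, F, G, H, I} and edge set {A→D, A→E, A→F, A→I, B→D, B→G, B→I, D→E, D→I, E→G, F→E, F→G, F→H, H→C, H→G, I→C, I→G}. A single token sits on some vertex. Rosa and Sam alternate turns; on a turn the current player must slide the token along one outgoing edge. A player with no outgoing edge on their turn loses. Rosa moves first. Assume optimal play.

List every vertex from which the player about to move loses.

Compute win/loss labels from the base case upward. A position with no move is L. Any other position is W if it can reach an L in one move, else L.
Every edge goes from a vertex to one that appears earlier in the order C, G, E, I, D, B, H, F, A, so processing vertices in that order labels each vertex after all of its successors.
C: no outgoing edge → L
G: no outgoing edge → L
E: reaches L-position G → W
I: reaches L-position G → W
D: only reaches I(W), E(W), all W → L
B: reaches L-position D → W
H: reaches L-position G → W
F: reaches L-position G → W
A: reaches L-position D → W
The losing starting vertices are exactly the entries labelled L in this table (3 of them).

C, D, G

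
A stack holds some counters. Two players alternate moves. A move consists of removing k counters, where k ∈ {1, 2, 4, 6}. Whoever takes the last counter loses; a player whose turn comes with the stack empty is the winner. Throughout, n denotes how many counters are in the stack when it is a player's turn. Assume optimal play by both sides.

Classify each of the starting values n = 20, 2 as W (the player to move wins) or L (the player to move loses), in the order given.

Build the W/L table. Terminal = W. A non-terminal position is W if it has a move to some L; otherwise it is L.
n=0: no move; the opponent has just taken the last counter and therefore loses → W
n=1: →0(W) only, which is W, so L
n=2: →1(L), so W
n=3: →1(L), so W
n=4: →3(W), 2(W), 0(W) — all W, so L
n=5: →4(L), so W
n=6: →4(L), so W
n=7: →1(L), so W
n=8: →4(L), so W
n=9: →8(W), 7(W), 5(W), 3(W) — all W, so L
n=10: →9(L), so W
n=11: →9(L), so W
n=12: →11(W), 10(W), 8(W), 6(W) — all W, so L
n=13: →12(L), so W
n=14: →12(L), so W
n=15: →9(L), so W
n=16: →12(L), so W
n=17: →16(W), 15(W), 13(W), 11(W) — all W, so L
n=18: →17(L), so W
n=19: →17(L), so W
n=20: →19(W), 18(W), 16(W), 14(W) — all W, so L

20: L, 2: W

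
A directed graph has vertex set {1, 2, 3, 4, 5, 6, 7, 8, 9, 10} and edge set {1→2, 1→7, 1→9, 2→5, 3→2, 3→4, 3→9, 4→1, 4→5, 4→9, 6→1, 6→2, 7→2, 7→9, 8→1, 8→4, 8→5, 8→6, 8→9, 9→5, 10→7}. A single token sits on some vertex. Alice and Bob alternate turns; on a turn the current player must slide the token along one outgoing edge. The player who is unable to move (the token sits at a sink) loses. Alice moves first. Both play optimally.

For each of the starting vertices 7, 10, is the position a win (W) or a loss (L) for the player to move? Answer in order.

Work bottom-up. With no move the player to move loses. Otherwise the position is W if at least one move leads to an L position for the opponent, and L if every move leads to a W.
Every edge goes from a vertex to one that appears earlier in the order 5, 2, 9, 7, 1, 6, 10, 4, 8, 3, so processing vertices in that order labels each vertex after all of its successors.
5: no outgoing edge → L
2: reaches L-position 5 → W
9: reaches L-position 5 → W
7: only reaches 9(W), 2(W), all W → L
1: reaches L-position 7 → W
6: only reaches 1(W), 2(W), all W → L
10: reaches L-position 7 → W
4: reaches L-position 5 → W
8: reaches L-position 6 → W
3: only reaches 4(W), 9(W), 2(W), all W → L

7: L, 10: W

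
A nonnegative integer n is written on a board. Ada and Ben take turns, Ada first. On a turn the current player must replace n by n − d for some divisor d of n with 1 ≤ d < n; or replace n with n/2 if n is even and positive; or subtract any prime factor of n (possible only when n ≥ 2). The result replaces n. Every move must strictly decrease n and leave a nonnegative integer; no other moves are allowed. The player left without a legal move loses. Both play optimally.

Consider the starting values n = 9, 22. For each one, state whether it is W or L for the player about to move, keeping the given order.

Compute win/loss labels from the base case upward. A position with no move is L. Any other position is W if it can reach an L in one move, else L.
n=0: no move → L
n=1: no move → L
n=2: W (go to 0, an L position)
n=3: W (go to 0, an L position)
n=4: L (options 2(W), 3(W) are all W)
n=5: W (go to 0, an L position)
n=6: W (go to 4, an L position)
n=7: W (go to 0, an L position)
n=8: W (go to 4, an L position)
n=9: L (options 6(W), 8(W) are all W)
n=10: W (go to 9, an L position)
n=11: W (go to 0, an L position)
n=12: W (go to 9, an L position)
n=13: W (go to 0, an L position)
n=14: L (options 7(W), 12(W), 13(W) are all W)
n=15: W (go to 14, an L position)
n=16: W (go to 14, an L position)
n=17: W (go to 0, an L position)
n=18: W (go to 9, an L position)
n=19: W (go to 0, an L position)
n=20: L (options 10(W), 15(W), 16(W), 18(W), 19(W) are all W)
n=21: W (go to 14, an L position)
n=22: W (go to 20, an L position)

9: L, 22: W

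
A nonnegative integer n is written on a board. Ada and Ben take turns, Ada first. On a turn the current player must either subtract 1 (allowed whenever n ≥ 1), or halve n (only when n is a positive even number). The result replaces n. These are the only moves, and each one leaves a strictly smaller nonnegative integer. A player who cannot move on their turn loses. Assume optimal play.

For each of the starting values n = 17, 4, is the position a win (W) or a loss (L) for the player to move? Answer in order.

Work bottom-up. With no move the player to move loses. Otherwise the position is W if at least one move leads to an L position for the opponent, and L if every move leads to a W.
n=0: no move → L
n=1: reaches L-position 0 → W
n=2: only reaches 1(W), which is W → L
n=3: reaches L-position 2 → W
n=4: reaches L-position 2 → W
n=5: only reaches 4(W), which is W → L
n=6: reaches L-position 5 → W
n=7: only reaches 6(W), which is W → L
n=8: reaches L-position 7 → W
n=9: only reaches 8(W), which is W → L
n=10: reaches L-position 5 → W
n=11: only reaches 10(W), which is W → L
n=12: reaches L-position 11 → W
n=13: only reaches 12(W), which is W → L
n=14: reaches L-position 7 → W
n=15: only reaches 14(W), which is W → L
n=16: reaches L-position 15 → W
n=17: only reaches 16(W), which is W → L

17: L, 4: W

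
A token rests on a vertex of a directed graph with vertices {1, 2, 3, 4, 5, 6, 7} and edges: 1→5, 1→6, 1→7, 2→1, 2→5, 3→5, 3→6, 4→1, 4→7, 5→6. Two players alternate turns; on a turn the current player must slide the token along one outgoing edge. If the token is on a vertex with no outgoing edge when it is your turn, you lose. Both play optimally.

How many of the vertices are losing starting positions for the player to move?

3

Compute win/loss labels from the base case upward. A position with no move is L. Any other position is W if it can reach an L in one move, else L.
Every edge goes from a vertex to one that appears earlier in the order 7, 6, 5, 1, 3, 4, 2, so processing vertices in that order labels each vertex after all of its successors.
7: no outgoing edge → L
6: no outgoing edge → L
5: W (go to 6, an L position)
1: W (go to 6, an L position)
3: W (go to 6, an L position)
4: W (go to 7, an L position)
2: L (options 1(W), 5(W) are all W)
The L vertices are 2, 6, 7; that is 3 in all.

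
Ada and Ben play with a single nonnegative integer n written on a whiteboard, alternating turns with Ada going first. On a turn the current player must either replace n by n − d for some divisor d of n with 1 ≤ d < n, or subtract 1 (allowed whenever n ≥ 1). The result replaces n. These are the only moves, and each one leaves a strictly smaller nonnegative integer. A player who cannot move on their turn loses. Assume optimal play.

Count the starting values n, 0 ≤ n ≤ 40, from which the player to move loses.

Label each position W (a win for the player to move) or L (a loss). A position with no legal move is L; any other position is W exactly when some move reaches an L, and L when every move reaches a W.
n=0: no move → L
n=1: →0(L), so W
n=2: →1(W) only, which is W, so L
n=3: →2(L), so W
n=4: →2(L), so W
n=5: →4(W) only, which is W, so L
n=6: →5(L), so W
n=7: →6(W) only, which is W, so L
n=8: →7(L), so W
n=9: →6(W), 8(W) — all W, so L
n=10: →5(L), so W
n=11: →10(W) only, which is W, so L
n=12: →9(L), so W
n=13: →12(W) only, which is W, so L
n=14: →7(L), so W
n=15: →10(W), 12(W), 14(W) — all W, so L
n=16: →15(L), so W
n=17: →16(W) only, which is W, so L
n=18: →9(L), so W
n=19: →18(W) only, which is W, so L
n=20: →15(L), so W
n=21: →14(W), 18(W), 20(W) — all W, so L
n=22: →11(L), so W
n=23: →22(W) only, which is W, so L
n=24: →21(L), so W
n=25: →20(W), 24(W) — all W, so L
n=26: →13(L), so W
n=27: →18(W), 24(W), 26(W) — all W, so L
n=28: →21(L), so W
n=29: →28(W) only, which is W, so L
n=30: →15(L), so W
n=31: →30(W) only, which is W, so L
n=32: →31(L), so W
n=33: →22(W), 30(W), 32(W) — all W, so L
n=34: →17(L), so W
n=35: →28(W), 30(W), 34(W) — all W, so L
n=36: →27(L), so W
n=37: →36(W) only, which is W, so L
n=38: →19(L), so W
n=39: →26(W), 36(W), 38(W) — all W, so L
n=40: →35(L), so W
L entries with 0 ≤ n ≤ 40: n = 0, 2, 5, 7, 9, 11, 13, 15, 17, 19, 21, 23, 25, 27, 29, 31, 33, 35, 37, 39; that makes 20.

20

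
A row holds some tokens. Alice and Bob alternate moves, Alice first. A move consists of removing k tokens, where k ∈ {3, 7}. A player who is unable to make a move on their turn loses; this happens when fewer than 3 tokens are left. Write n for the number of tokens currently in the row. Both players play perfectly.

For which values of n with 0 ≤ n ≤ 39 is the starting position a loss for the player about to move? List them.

Use the standard recursion: the mover loses at a terminal position; elsewhere, the mover wins exactly when some move hands the opponent an L position.
n=0: no move → L
n=1: no move → L
n=2: no move → L
n=3: →0(L), so W
n=4: →1(L), so W
n=5: →2(L), so W
n=6: →3(W) only, which is W, so L
n=7: →0(L), so W
n=8: →1(L), so W
n=9: →6(L), so W
n=10: →7(W), 3(W) — all W, so L
n=11: →8(W), 4(W) — all W, so L
n=12: →9(W), 5(W) — all W, so L
n=13: →10(L), so W
n=14: →11(L), so W
n=15: →12(L), so W
n=16: →13(W), 9(W) — all W, so L
n=17: →10(L), so W
n=18: →11(L), so W
n=19: →16(L), so W
n=20: →17(W), 13(W) — all W, so L
n=21: →18(W), 14(W) — all W, so L
n=22: →19(W), 15(W) — all W, so L
n=23: →20(L), so W
n=24: →21(L), so W
n=25: →22(L), so W
n=26: →23(W), 19(W) — all W, so L
n=27: →20(L), so W
n=28: →21(L), so W
n=29: →26(L), so W
n=30: →27(W), 23(W) — all W, so L
n=31: →28(W), 24(W) — all W, so L
n=32: →29(W), 25(W) — all W, so L
n=33: →30(L), so W
n=34: →31(L), so W
n=35: →32(L), so W
n=36: →33(W), 29(W) — all W, so L
n=37: →30(L), so W
n=38: →31(L), so W
n=39: →36(L), so W
Reading off the rows marked L gives the requested list; there are 16 such values of n.

0, 1, 2, 6, 10, 11, 12, 16, 20, 21, 22, 26, 30, 31, 32, 36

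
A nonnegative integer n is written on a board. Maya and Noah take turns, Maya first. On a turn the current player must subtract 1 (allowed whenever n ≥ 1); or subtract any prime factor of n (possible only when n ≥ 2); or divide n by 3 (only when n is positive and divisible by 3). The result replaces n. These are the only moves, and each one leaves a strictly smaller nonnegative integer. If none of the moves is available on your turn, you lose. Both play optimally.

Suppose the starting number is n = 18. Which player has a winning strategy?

Noah wins.

Positions with no move are L. A position that does have a move is losing for the player to move precisely when every available move leads to a winning position for the opponent. Fill in the labels:
n=0: no move → L
n=1: W (go to 0, an L position)
n=2: W (go to 0, an L position)
n=3: W (go to 0, an L position)
n=4: L (options 2(W), 3(W) are all W)
n=5: W (go to 0, an L position)
n=6: W (go to 4, an L position)
n=7: W (go to 0, an L position)
n=8: L (options 6(W), 7(W) are all W)
n=9: W (go to 8, an L position)
n=10: W (go to 8, an L position)
n=11: W (go to 0, an L position)
n=12: W (go to 4, an L position)
n=13: W (go to 0, an L position)
n=14: L (options 7(W), 12(W), 13(W) are all W)
n=15: W (go to 14, an L position)
n=16: W (go to 14, an L position)
n=17: W (go to 0, an L position)
n=18: L (options 6(W), 15(W), 16(W), 17(W) are all W)
The starting position 18 is L: whatever Maya does, the opponent receives a W position.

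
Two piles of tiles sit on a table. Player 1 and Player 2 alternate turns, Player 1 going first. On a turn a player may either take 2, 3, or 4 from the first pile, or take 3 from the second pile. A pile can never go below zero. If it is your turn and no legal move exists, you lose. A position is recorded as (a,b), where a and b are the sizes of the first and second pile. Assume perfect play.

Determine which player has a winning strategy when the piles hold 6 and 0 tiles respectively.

Player 2 wins.

Work bottom-up. With no move the player to move loses. Otherwise the position is W if at least one move leads to an L position for the opponent, and L if every move leads to a W.
No move ever increases a pile, so every position that can arise here has a ≤ 6 and b ≤ 0; it is enough to label the cells with 0 ≤ a ≤ 6 and 0 ≤ b ≤ 0.
Every move lowers a or b (never raises either), so fill the grid row by row in increasing a, and left to right within a row: each cell's successors are then already labelled.
      b=0
a=0:    L
a=1:    L
a=2:    W
a=3:    W
a=4:    W
a=5:    W
a=6:    L
Cells with no legal move (terminal, hence L): (0,0), (1,0).
The remaining L cells, each justified by listing all of its moves:
(6,0): L (options (4,0)(W), (3,0)(W), (2,0)(W) are all W)
Every other cell has at least one move into one of the L cells above, so it is W.
The starting position (6,0) is L: whatever Player 1 does, the opponent receives a W position.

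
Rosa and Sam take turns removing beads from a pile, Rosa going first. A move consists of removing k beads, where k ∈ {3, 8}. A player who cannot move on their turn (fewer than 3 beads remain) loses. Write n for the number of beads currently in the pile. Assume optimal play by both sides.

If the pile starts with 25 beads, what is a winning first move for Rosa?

Remove 3, leaving 22.

Positions with no move are L. A position that does have a move is losing for the player to move precisely when every available move leads to a winning position for the opponent. Fill in the labels:
n=0: no move → L
n=1: no move → L
n=2: no move → L
n=3: reaches L-position 0 → W
n=4: reaches L-position 1 → W
n=5: reaches L-position 2 → W
n=6: only reaches 3(W), which is W → L
n=7: only reaches 4(W), which is W → L
n=8: reaches L-position 0 → W
n=9: reaches L-position 6 → W
n=10: reaches L-position 7 → W
n=11: only reaches 8(W), 3(W), all W → L
n=12: only reaches 9(W), 4(W), all W → L
n=13: only reaches 10(W), 5(W), all W → L
n=14: reaches L-position 11 → W
n=15: reaches L-position 12 → W
n=16: reaches L-position 13 → W
n=17: only reaches 14(W), 9(W), all W → L
n=18: only reaches 15(W), 10(W), all W → L
n=19: reaches L-position 11 → W
n=20: reaches L-position 17 → W
n=21: reaches L-position 18 → W
n=22: only reaches 19(W), 14(W), all W → L
n=23: only reaches 20(W), 15(W), all W → L
n=24: only reaches 21(W), 16(W), all W → L
n=25: reaches L-position 22 → W
From 25, the L positions reachable in one move are: 22, 17. Any move reaching one of these is winning.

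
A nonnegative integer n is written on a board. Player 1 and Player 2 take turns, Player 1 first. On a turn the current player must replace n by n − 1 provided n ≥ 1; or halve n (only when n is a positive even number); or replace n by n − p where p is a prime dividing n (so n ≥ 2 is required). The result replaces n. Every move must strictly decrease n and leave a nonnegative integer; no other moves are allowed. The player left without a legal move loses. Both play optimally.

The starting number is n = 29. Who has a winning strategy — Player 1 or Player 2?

Positions with no move are L. A position that does have a move is losing for the player to move precisely when every available move leads to a winning position for the opponent. Fill in the labels:
n=0: no move → L
n=1: →0(L), so W
n=2: →0(L), so W
n=3: →0(L), so W
n=4: →2(W), 3(W) — all W, so L
n=5: →0(L), so W
n=6: →4(L), so W
n=7: →0(L), so W
n=8: →4(L), so W
n=9: →6(W), 8(W) — all W, so L
n=10: →9(L), so W
n=11: →0(L), so W
n=12: →9(L), so W
n=13: →0(L), so W
n=14: →7(W), 12(W), 13(W) — all W, so L
n=15: →14(L), so W
n=16: →14(L), so W
n=17: →0(L), so W
n=18: →9(L), so W
n=19: →0(L), so W
n=20: →10(W), 15(W), 18(W), 19(W) — all W, so L
n=21: →14(L), so W
n=22: →20(L), so W
n=23: →0(L), so W
n=24: →12(W), 21(W), 22(W), 23(W) — all W, so L
n=25: →20(L), so W
n=26: →24(L), so W
n=27: →24(L), so W
n=28: →14(L), so W
n=29: →0(L), so W
The starting position 29 is W: Player 1 should move to 0, handing over an L position.

Player 1 wins.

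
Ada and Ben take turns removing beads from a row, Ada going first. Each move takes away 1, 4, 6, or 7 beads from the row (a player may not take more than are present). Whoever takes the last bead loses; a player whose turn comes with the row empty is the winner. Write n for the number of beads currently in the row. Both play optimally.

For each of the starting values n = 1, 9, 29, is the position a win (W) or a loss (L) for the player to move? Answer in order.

Build the W/L table. Terminal = W. A non-terminal position is W if it has a move to some L; otherwise it is L.
n=0: no move; the opponent has just taken the last bead and therefore loses → W
n=1: L (sole option 0(W) is W)
n=2: W (go to 1, an L position)
n=3: L (sole option 2(W) is W)
n=4: W (go to 3, an L position)
n=5: W (go to 1, an L position)
n=6: L (options 5(W), 2(W), 0(W) are all W)
n=7: W (go to 6, an L position)
n=8: W (go to 1, an L position)
n=9: W (go to 3, an L position)
n=10: W (go to 6, an L position)
n=11: L (options 10(W), 7(W), 5(W), 4(W) are all W)
n=12: W (go to 11, an L position)
n=13: W (go to 6, an L position)
n=14: L (options 13(W), 10(W), 8(W), 7(W) are all W)
n=15: W (go to 14, an L position)
n=16: L (options 15(W), 12(W), 10(W), 9(W) are all W)
n=17: W (go to 16, an L position)
n=18: W (go to 14, an L position)
n=19: L (options 18(W), 15(W), 13(W), 12(W) are all W)
n=20: W (go to 19, an L position)
n=21: W (go to 14, an L position)
n=22: W (go to 16, an L position)
n=23: W (go to 19, an L position)
n=24: L (options 23(W), 20(W), 18(W), 17(W) are all W)
n=25: W (go to 24, an L position)
n=26: W (go to 19, an L position)
n=27: L (options 26(W), 23(W), 21(W), 20(W) are all W)
n=28: W (go to 27, an L position)
n=29: L (options 28(W), 25(W), 23(W), 22(W) are all W)

1: L, 9: W, 29: L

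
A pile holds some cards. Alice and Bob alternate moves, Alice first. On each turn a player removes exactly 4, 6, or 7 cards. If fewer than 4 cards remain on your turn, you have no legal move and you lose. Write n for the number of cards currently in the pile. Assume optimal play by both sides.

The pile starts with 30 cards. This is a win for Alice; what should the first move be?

Classify positions by backward induction: terminal positions (no move available) are L. From any other position, the mover wins iff some move reaches an L.
n=0: no move → L
n=1: no move → L
n=2: no move → L
n=3: no move → L
n=4: can move to 0, which is L ⇒ W
n=5: can move to 1, which is L ⇒ W
n=6: can move to 2, which is L ⇒ W
n=7: can move to 3, which is L ⇒ W
n=8: can move to 2, which is L ⇒ W
n=9: can move to 3, which is L ⇒ W
n=10: can move to 3, which is L ⇒ W
n=11: moves to 7(W), 5(W), 4(W); every one is W ⇒ L
n=12: moves to 8(W), 6(W), 5(W); every one is W ⇒ L
n=13: moves to 9(W), 7(W), 6(W); every one is W ⇒ L
n=14: moves to 10(W), 8(W), 7(W); every one is W ⇒ L
n=15: can move to 11, which is L ⇒ W
n=16: can move to 12, which is L ⇒ W
n=17: can move to 13, which is L ⇒ W
n=18: can move to 14, which is L ⇒ W
n=19: can move to 13, which is L ⇒ W
n=20: can move to 14, which is L ⇒ W
n=21: can move to 14, which is L ⇒ W
n=22: moves to 18(W), 16(W), 15(W); every one is W ⇒ L
n=23: moves to 19(W), 17(W), 16(W); every one is W ⇒ L
n=24: moves to 20(W), 18(W), 17(W); every one is W ⇒ L
n=25: moves to 21(W), 19(W), 18(W); every one is W ⇒ L
n=26: can move to 22, which is L ⇒ W
n=27: can move to 23, which is L ⇒ W
n=28: can move to 24, which is L ⇒ W
n=29: can move to 25, which is L ⇒ W
n=30: can move to 24, which is L ⇒ W
From 30, the L positions reachable in one move are: 24, 23. Any move reaching one of these is winning.

Remove 6, leaving 24.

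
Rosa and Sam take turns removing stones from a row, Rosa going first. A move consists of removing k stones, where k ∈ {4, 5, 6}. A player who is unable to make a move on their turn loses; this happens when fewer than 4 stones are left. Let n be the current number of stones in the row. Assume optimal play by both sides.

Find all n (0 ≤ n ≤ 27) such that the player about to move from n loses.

Compute win/loss labels from the base case upward. A position with no move is L. Any other position is W if it can reach an L in one move, else L.
n=0: no move → L
n=1: no move → L
n=2: no move → L
n=3: no move → L
n=4: →0(L), so W
n=5: →1(L), so W
n=6: →2(L), so W
n=7: →3(L), so W
n=8: →3(L), so W
n=9: →3(L), so W
n=10: →6(W), 5(W), 4(W) — all W, so L
n=11: →7(W), 6(W), 5(W) — all W, so L
n=12: →8(W), 7(W), 6(W) — all W, so L
n=13: →9(W), 8(W), 7(W) — all W, so L
n=14: →10(L), so W
n=15: →11(L), so W
n=16: →12(L), so W
n=17: →13(L), so W
n=18: →13(L), so W
n=19: →13(L), so W
n=20: →16(W), 15(W), 14(W) — all W, so L
n=21: →17(W), 16(W), 15(W) — all W, so L
n=22: →18(W), 17(W), 16(W) — all W, so L
n=23: →19(W), 18(W), 17(W) — all W, so L
n=24: →20(L), so W
n=25: →21(L), so W
n=26: →22(L), so W
n=27: →23(L), so W
Reading off the rows marked L gives the requested list; there are 12 such values of n.

0, 1, 2, 3, 10, 11, 12, 13, 20, 21, 22, 23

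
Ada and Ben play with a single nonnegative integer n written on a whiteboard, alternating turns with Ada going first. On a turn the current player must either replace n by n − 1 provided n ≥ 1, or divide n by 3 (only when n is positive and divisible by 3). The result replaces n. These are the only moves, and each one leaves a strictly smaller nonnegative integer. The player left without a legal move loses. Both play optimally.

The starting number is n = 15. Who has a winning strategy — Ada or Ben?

Ben wins.

Label each position W (a win for the player to move) or L (a loss). A position with no legal move is L; any other position is W exactly when some move reaches an L, and L when every move reaches a W.
n=0: no move → L
n=1: →0(L), so W
n=2: →1(W) only, which is W, so L
n=3: →2(L), so W
n=4: →3(W) only, which is W, so L
n=5: →4(L), so W
n=6: →2(L), so W
n=7: →6(W) only, which is W, so L
n=8: →7(L), so W
n=9: →3(W), 8(W) — all W, so L
n=10: →9(L), so W
n=11: →10(W) only, which is W, so L
n=12: →4(L), so W
n=13: →12(W) only, which is W, so L
n=14: →13(L), so W
n=15: →5(W), 14(W) — all W, so L
The starting position 15 is L: whatever Ada does, the opponent receives a W position.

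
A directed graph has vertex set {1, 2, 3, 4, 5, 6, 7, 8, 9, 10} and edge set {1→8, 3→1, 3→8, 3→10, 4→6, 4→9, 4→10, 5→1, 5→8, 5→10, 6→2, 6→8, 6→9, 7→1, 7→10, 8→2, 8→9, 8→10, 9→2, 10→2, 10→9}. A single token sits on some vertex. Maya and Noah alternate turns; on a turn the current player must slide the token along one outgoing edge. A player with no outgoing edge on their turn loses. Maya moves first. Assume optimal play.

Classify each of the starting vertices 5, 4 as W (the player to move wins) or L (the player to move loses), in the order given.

5: W, 4: L

Build the W/L table. Terminal = L. A non-terminal position is W if it has a move to some L; otherwise it is L.
Every edge goes from a vertex to one that appears earlier in the order 2, 9, 10, 8, 6, 1, 5, 4, 3, 7, so processing vertices in that order labels each vertex after all of its successors.
2: no outgoing edge → L
9: reaches L-position 2 → W
10: reaches L-position 2 → W
8: reaches L-position 2 → W
6: reaches L-position 2 → W
1: only reaches 8(W), which is W → L
5: reaches L-position 1 → W
4: only reaches 6(W), 10(W), 9(W), all W → L
3: reaches L-position 1 → W
7: reaches L-position 1 → W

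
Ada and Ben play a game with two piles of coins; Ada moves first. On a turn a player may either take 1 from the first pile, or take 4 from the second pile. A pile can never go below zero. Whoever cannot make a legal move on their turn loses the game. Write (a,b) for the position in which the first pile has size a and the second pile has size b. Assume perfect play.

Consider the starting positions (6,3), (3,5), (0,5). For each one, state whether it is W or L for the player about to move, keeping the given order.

(6,3): L, (3,5): L, (0,5): W

Label each position W (a win for the player to move) or L (a loss). A position with no legal move is L; any other position is W exactly when some move reaches an L, and L when every move reaches a W.
No move ever increases a pile, so every position that can arise here has a ≤ 6 and b ≤ 5; it is enough to label the cells with 0 ≤ a ≤ 6 and 0 ≤ b ≤ 5.
Every move lowers a or b (never raises either), so fill the grid row by row in increasing a, and left to right within a row: each cell's successors are then already labelled.
      b=0  b=1  b=2  b=3  b=4  b=5
a=0:    L    L    L    L    W    W
a=1:    W    W    W    W    L    L
a=2:    L    L    L    L    W    W
a=3:    W    W    W    W    L    L
a=4:    L    L    L    L    W    W
a=5:    W    W    W    W    L    L
a=6:    L    L    L    L    W    W
Cells with no legal move (terminal, hence L): (0,0), (0,1), (0,2), (0,3).
The remaining L cells, each justified by listing all of its moves:
(1,4): only reaches (0,4)(W), (1,0)(W), all W → L
(1,5): only reaches (0,5)(W), (1,1)(W), all W → L
(2,0): only reaches (1,0)(W), which is W → L
(2,1): only reaches (1,1)(W), which is W → L
(2,2): only reaches (1,2)(W), which is W → L
(2,3): only reaches (1,3)(W), which is W → L
(3,4): only reaches (2,4)(W), (3,0)(W), all W → L
(3,5): only reaches (2,5)(W), (3,1)(W), all W → L
(4,0): only reaches (3,0)(W), which is W → L
(4,1): only reaches (3,1)(W), which is W → L
(4,2): only reaches (3,2)(W), which is W → L
(4,3): only reaches (3,3)(W), which is W → L
(5,4): only reaches (4,4)(W), (5,0)(W), all W → L
(5,5): only reaches (4,5)(W), (5,1)(W), all W → L
(6,0): only reaches (5,0)(W), which is W → L
(6,1): only reaches (5,1)(W), which is W → L
(6,2): only reaches (5,2)(W), which is W → L
(6,3): only reaches (5,3)(W), which is W → L
Every other cell has at least one move into one of the L cells above, so it is W.
(6,3): one of the L cells justified above, so L
(3,5): one of the L cells justified above, so L
(0,5): the move to (0,1) reaches an L cell, so W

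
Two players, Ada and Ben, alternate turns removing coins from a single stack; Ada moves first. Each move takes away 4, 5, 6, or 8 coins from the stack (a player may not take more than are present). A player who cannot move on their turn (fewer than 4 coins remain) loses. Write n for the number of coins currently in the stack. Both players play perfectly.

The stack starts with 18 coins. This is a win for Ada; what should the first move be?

Work bottom-up. With no move the player to move loses. Otherwise the position is W if at least one move leads to an L position for the opponent, and L if every move leads to a W.
n=0: no move → L
n=1: no move → L
n=2: no move → L
n=3: no move → L
n=4: W (go to 0, an L position)
n=5: W (go to 1, an L position)
n=6: W (go to 2, an L position)
n=7: W (go to 3, an L position)
n=8: W (go to 3, an L position)
n=9: W (go to 3, an L position)
n=10: W (go to 2, an L position)
n=11: W (go to 3, an L position)
n=12: L (options 8(W), 7(W), 6(W), 4(W) are all W)
n=13: L (options 9(W), 8(W), 7(W), 5(W) are all W)
n=14: L (options 10(W), 9(W), 8(W), 6(W) are all W)
n=15: L (options 11(W), 10(W), 9(W), 7(W) are all W)
n=16: W (go to 12, an L position)
n=17: W (go to 13, an L position)
n=18: W (go to 14, an L position)
From 18, the L positions reachable in one move are: 14, 13, 12. Any move reaching one of these is winning.

Remove 4, leaving 14.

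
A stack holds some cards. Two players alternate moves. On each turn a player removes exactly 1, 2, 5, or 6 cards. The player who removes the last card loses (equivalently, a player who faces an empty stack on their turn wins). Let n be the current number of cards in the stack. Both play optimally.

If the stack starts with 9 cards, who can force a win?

The first player wins.

Classify positions by backward induction: terminal positions (no move available) are W. From any other position, the mover wins iff some move reaches an L.
n=0: no move; the opponent has just taken the last card and therefore loses → W
n=1: the only move is to 0(W), a W ⇒ L
n=2: can move to 1, which is L ⇒ W
n=3: can move to 1, which is L ⇒ W
n=4: moves to 3(W), 2(W); every one is W ⇒ L
n=5: can move to 4, which is L ⇒ W
n=6: can move to 4, which is L ⇒ W
n=7: can move to 1, which is L ⇒ W
n=8: moves to 7(W), 6(W), 3(W), 2(W); every one is W ⇒ L
n=9: can move to 8, which is L ⇒ W
From 9 the player to move can remove 1, leaving 8, reaching an L position.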